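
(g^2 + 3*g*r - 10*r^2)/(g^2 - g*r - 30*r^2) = (-g + 2*r)/(-g + 6*r)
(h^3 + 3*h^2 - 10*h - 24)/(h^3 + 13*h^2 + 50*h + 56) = (h - 3)/(h + 7)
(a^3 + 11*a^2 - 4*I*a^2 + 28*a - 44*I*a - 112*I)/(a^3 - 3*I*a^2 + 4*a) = (a^2 + 11*a + 28)/(a*(a + I))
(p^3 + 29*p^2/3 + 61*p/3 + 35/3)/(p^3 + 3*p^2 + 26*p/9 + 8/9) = 3*(3*p^2 + 26*p + 35)/(9*p^2 + 18*p + 8)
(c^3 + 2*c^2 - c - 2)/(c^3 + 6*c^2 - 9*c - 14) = (c^2 + c - 2)/(c^2 + 5*c - 14)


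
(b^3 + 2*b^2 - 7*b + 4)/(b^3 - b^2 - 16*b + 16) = (b - 1)/(b - 4)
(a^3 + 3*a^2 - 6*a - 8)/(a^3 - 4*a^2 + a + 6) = (a + 4)/(a - 3)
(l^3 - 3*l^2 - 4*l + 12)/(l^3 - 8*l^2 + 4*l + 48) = (l^2 - 5*l + 6)/(l^2 - 10*l + 24)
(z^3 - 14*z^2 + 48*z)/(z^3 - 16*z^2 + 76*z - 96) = z/(z - 2)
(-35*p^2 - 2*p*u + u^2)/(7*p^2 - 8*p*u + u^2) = (-5*p - u)/(p - u)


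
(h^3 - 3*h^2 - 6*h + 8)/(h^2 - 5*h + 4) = h + 2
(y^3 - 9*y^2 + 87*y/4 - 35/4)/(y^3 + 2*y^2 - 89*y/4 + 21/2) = (y - 5)/(y + 6)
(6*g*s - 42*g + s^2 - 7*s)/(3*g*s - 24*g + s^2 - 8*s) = (6*g*s - 42*g + s^2 - 7*s)/(3*g*s - 24*g + s^2 - 8*s)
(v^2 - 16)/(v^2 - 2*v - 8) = (v + 4)/(v + 2)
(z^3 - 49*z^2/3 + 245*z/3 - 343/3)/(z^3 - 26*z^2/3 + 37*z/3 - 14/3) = (3*z^2 - 28*z + 49)/(3*z^2 - 5*z + 2)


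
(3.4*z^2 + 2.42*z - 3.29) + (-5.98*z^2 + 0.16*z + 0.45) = -2.58*z^2 + 2.58*z - 2.84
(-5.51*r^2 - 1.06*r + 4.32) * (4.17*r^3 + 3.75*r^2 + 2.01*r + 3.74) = -22.9767*r^5 - 25.0827*r^4 + 2.9643*r^3 - 6.538*r^2 + 4.7188*r + 16.1568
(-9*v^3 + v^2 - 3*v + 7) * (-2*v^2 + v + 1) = 18*v^5 - 11*v^4 - 2*v^3 - 16*v^2 + 4*v + 7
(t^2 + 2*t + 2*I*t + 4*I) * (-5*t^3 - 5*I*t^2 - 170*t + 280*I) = -5*t^5 - 10*t^4 - 15*I*t^4 - 160*t^3 - 30*I*t^3 - 320*t^2 - 60*I*t^2 - 560*t - 120*I*t - 1120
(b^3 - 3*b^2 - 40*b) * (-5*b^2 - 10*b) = -5*b^5 + 5*b^4 + 230*b^3 + 400*b^2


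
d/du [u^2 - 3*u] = 2*u - 3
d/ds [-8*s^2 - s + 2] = -16*s - 1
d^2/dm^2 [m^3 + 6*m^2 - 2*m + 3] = 6*m + 12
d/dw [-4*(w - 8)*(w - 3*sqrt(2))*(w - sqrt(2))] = -12*w^2 + 32*sqrt(2)*w + 64*w - 128*sqrt(2) - 24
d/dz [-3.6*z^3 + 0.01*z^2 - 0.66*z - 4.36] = -10.8*z^2 + 0.02*z - 0.66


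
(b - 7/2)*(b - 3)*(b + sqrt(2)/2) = b^3 - 13*b^2/2 + sqrt(2)*b^2/2 - 13*sqrt(2)*b/4 + 21*b/2 + 21*sqrt(2)/4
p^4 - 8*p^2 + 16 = (p - 2)^2*(p + 2)^2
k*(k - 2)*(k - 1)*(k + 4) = k^4 + k^3 - 10*k^2 + 8*k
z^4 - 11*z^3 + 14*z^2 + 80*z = z*(z - 8)*(z - 5)*(z + 2)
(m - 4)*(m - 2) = m^2 - 6*m + 8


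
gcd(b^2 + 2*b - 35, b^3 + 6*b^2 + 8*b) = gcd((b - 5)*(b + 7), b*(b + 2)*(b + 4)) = 1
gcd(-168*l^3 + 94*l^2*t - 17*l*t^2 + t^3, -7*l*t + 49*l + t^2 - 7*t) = -7*l + t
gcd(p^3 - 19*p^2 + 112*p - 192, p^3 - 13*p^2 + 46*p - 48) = p^2 - 11*p + 24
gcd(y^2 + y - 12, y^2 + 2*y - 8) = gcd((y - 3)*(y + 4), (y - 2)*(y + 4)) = y + 4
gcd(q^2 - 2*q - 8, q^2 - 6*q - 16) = q + 2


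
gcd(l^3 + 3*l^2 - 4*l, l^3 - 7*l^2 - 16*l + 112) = l + 4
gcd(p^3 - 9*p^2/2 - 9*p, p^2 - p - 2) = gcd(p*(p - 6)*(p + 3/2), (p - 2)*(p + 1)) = 1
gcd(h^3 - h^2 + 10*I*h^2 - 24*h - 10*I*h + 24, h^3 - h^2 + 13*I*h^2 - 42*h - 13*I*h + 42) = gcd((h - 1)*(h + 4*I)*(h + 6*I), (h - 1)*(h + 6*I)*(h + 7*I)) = h^2 + h*(-1 + 6*I) - 6*I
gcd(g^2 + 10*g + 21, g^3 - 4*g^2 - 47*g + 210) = g + 7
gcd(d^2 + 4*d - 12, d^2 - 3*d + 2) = d - 2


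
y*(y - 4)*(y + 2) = y^3 - 2*y^2 - 8*y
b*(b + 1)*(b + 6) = b^3 + 7*b^2 + 6*b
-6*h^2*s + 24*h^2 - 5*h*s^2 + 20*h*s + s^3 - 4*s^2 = (-6*h + s)*(h + s)*(s - 4)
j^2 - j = j*(j - 1)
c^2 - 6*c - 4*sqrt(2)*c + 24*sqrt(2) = (c - 6)*(c - 4*sqrt(2))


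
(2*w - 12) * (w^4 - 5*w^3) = 2*w^5 - 22*w^4 + 60*w^3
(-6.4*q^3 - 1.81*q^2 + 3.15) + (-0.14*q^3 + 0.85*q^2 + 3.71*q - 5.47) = -6.54*q^3 - 0.96*q^2 + 3.71*q - 2.32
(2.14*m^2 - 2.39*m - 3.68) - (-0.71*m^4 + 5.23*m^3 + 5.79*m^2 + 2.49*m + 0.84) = 0.71*m^4 - 5.23*m^3 - 3.65*m^2 - 4.88*m - 4.52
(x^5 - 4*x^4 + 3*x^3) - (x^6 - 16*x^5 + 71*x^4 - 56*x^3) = -x^6 + 17*x^5 - 75*x^4 + 59*x^3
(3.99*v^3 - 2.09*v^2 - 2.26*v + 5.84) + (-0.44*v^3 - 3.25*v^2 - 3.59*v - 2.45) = 3.55*v^3 - 5.34*v^2 - 5.85*v + 3.39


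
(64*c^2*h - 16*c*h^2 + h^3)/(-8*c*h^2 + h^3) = (-8*c + h)/h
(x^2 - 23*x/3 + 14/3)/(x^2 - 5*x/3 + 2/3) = (x - 7)/(x - 1)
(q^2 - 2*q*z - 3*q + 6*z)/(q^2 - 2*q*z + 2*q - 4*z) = (q - 3)/(q + 2)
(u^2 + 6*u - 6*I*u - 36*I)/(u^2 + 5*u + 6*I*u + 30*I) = (u^2 + 6*u*(1 - I) - 36*I)/(u^2 + u*(5 + 6*I) + 30*I)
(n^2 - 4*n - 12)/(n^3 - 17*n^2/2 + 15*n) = 2*(n + 2)/(n*(2*n - 5))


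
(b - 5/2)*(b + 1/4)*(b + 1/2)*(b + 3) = b^4 + 5*b^3/4 - 7*b^2 - 89*b/16 - 15/16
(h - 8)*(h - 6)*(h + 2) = h^3 - 12*h^2 + 20*h + 96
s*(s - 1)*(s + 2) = s^3 + s^2 - 2*s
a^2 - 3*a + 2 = (a - 2)*(a - 1)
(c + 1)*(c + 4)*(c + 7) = c^3 + 12*c^2 + 39*c + 28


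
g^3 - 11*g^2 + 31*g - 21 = (g - 7)*(g - 3)*(g - 1)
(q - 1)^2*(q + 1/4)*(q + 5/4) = q^4 - q^3/2 - 27*q^2/16 + 7*q/8 + 5/16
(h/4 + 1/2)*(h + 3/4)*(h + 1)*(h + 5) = h^4/4 + 35*h^3/16 + 23*h^2/4 + 91*h/16 + 15/8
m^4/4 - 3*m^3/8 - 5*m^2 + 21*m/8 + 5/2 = (m/4 + 1)*(m - 5)*(m - 1)*(m + 1/2)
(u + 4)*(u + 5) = u^2 + 9*u + 20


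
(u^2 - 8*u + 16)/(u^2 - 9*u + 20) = (u - 4)/(u - 5)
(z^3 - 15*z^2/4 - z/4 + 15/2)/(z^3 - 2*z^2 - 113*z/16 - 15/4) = 4*(z^2 - 5*z + 6)/(4*z^2 - 13*z - 12)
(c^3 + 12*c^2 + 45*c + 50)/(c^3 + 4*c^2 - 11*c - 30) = (c + 5)/(c - 3)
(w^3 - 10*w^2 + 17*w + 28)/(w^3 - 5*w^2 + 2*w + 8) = (w - 7)/(w - 2)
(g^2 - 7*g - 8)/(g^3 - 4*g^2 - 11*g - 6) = (g - 8)/(g^2 - 5*g - 6)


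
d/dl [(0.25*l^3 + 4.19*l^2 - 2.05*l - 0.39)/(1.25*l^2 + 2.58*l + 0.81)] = (0.3125*l^4 + 1.29*l^3 + 13.9802*l^2 + 7.7628*l - 0.6543)/(1.5625*l^4 + 6.45*l^3 + 8.6814*l^2 + 4.1796*l + 0.6561)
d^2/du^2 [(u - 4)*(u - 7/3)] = 2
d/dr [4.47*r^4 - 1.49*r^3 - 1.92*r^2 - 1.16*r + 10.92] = 17.88*r^3 - 4.47*r^2 - 3.84*r - 1.16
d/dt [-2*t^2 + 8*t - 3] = 8 - 4*t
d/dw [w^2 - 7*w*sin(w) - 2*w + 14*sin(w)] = -7*w*cos(w) + 2*w - 7*sin(w) + 14*cos(w) - 2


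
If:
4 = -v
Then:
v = -4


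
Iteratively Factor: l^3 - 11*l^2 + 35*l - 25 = (l - 5)*(l^2 - 6*l + 5) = (l - 5)*(l - 1)*(l - 5)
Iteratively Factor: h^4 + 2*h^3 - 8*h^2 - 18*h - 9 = (h + 1)*(h^3 + h^2 - 9*h - 9) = (h - 3)*(h + 1)*(h^2 + 4*h + 3) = (h - 3)*(h + 1)^2*(h + 3)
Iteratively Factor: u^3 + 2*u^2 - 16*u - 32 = (u + 4)*(u^2 - 2*u - 8) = (u - 4)*(u + 4)*(u + 2)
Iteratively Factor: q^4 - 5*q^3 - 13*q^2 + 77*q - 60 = (q - 5)*(q^3 - 13*q + 12) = (q - 5)*(q + 4)*(q^2 - 4*q + 3) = (q - 5)*(q - 1)*(q + 4)*(q - 3)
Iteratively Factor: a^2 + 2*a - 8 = (a - 2)*(a + 4)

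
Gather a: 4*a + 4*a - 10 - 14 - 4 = 8*a - 28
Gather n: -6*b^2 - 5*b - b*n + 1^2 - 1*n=-6*b^2 - 5*b + n*(-b - 1) + 1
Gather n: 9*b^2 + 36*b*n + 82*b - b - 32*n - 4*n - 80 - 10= 9*b^2 + 81*b + n*(36*b - 36) - 90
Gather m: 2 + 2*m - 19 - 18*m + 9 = -16*m - 8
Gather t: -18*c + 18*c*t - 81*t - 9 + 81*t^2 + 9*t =-18*c + 81*t^2 + t*(18*c - 72) - 9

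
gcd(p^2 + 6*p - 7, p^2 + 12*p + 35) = p + 7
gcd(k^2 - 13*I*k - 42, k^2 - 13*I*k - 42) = k^2 - 13*I*k - 42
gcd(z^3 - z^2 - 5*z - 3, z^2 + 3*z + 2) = z + 1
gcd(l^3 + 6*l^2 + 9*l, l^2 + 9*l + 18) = l + 3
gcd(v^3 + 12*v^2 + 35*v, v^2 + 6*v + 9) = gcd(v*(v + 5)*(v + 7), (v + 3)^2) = 1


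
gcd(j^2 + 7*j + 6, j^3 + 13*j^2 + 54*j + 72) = j + 6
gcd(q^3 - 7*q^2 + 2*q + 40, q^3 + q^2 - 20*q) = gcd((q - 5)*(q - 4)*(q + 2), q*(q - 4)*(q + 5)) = q - 4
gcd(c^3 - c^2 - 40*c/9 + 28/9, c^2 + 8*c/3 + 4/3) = c + 2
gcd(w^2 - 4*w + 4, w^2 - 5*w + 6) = w - 2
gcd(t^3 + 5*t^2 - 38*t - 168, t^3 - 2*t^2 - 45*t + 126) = t^2 + t - 42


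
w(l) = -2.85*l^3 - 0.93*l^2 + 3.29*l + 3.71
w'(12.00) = -1250.23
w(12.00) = -5015.53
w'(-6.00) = -293.35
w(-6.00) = 566.09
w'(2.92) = -75.04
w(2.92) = -65.57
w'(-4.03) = -128.07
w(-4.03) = 161.88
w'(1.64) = -22.76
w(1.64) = -5.97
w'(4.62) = -187.80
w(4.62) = -281.98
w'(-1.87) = -23.13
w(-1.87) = 12.94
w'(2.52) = -55.69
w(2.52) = -39.51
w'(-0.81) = -0.81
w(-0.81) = 1.95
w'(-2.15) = -32.23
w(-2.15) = 20.66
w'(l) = -8.55*l^2 - 1.86*l + 3.29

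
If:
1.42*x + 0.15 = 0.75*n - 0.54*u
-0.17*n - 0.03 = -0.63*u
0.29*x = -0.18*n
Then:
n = 0.12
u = 0.08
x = -0.07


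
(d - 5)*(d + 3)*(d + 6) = d^3 + 4*d^2 - 27*d - 90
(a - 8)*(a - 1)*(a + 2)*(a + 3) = a^4 - 4*a^3 - 31*a^2 - 14*a + 48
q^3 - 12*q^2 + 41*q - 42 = (q - 7)*(q - 3)*(q - 2)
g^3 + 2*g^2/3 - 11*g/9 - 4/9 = (g - 1)*(g + 1/3)*(g + 4/3)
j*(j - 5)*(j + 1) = j^3 - 4*j^2 - 5*j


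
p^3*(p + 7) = p^4 + 7*p^3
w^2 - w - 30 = (w - 6)*(w + 5)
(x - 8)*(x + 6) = x^2 - 2*x - 48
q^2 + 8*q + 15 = (q + 3)*(q + 5)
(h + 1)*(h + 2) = h^2 + 3*h + 2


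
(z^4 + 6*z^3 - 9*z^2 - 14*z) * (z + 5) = z^5 + 11*z^4 + 21*z^3 - 59*z^2 - 70*z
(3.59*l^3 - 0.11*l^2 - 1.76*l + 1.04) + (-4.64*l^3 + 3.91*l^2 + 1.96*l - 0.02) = -1.05*l^3 + 3.8*l^2 + 0.2*l + 1.02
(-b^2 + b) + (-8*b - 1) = -b^2 - 7*b - 1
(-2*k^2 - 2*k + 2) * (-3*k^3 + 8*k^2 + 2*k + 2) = 6*k^5 - 10*k^4 - 26*k^3 + 8*k^2 + 4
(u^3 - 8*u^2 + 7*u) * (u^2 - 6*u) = u^5 - 14*u^4 + 55*u^3 - 42*u^2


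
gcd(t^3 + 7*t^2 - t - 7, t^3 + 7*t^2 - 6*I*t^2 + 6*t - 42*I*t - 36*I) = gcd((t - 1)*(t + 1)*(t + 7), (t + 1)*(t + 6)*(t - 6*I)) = t + 1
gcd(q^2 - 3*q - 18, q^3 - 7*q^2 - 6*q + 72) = q^2 - 3*q - 18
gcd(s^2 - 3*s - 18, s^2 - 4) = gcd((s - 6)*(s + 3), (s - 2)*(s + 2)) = 1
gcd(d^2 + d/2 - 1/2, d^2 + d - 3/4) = d - 1/2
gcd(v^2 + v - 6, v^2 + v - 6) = v^2 + v - 6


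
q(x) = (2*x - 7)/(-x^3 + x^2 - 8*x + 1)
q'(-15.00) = 0.00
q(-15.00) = -0.00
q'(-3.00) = -0.11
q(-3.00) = -0.21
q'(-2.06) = -0.23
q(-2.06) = -0.37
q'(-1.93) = -0.26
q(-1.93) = -0.40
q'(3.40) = -0.04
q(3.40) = 0.00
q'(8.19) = 0.00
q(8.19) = -0.02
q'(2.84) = -0.08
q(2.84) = 0.04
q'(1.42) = -0.55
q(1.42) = 0.37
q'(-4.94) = -0.03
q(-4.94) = -0.09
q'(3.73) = -0.03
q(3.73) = -0.01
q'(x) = (2*x - 7)*(3*x^2 - 2*x + 8)/(-x^3 + x^2 - 8*x + 1)^2 + 2/(-x^3 + x^2 - 8*x + 1)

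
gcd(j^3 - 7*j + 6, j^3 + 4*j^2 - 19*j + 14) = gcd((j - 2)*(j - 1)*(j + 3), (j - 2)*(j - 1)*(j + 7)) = j^2 - 3*j + 2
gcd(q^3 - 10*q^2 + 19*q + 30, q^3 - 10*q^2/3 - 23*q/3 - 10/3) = q^2 - 4*q - 5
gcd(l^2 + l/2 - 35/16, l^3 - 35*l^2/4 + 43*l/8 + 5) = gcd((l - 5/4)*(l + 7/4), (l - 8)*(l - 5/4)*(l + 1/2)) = l - 5/4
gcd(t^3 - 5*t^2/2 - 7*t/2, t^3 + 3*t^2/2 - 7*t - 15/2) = t + 1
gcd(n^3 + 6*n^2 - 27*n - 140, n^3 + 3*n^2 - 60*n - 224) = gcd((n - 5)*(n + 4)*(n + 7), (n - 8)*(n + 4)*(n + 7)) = n^2 + 11*n + 28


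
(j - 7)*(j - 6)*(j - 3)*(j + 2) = j^4 - 14*j^3 + 49*j^2 + 36*j - 252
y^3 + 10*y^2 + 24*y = y*(y + 4)*(y + 6)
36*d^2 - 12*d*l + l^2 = (-6*d + l)^2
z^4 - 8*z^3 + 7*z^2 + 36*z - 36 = (z - 6)*(z - 3)*(z - 1)*(z + 2)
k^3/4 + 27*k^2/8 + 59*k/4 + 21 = (k/4 + 1)*(k + 7/2)*(k + 6)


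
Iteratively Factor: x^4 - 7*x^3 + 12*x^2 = (x)*(x^3 - 7*x^2 + 12*x) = x^2*(x^2 - 7*x + 12) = x^2*(x - 4)*(x - 3)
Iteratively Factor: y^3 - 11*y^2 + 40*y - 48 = (y - 3)*(y^2 - 8*y + 16) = (y - 4)*(y - 3)*(y - 4)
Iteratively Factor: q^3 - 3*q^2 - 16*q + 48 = (q - 3)*(q^2 - 16) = (q - 3)*(q + 4)*(q - 4)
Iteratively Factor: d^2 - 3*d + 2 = (d - 1)*(d - 2)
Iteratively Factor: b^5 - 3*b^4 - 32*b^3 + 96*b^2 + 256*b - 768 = (b + 4)*(b^4 - 7*b^3 - 4*b^2 + 112*b - 192) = (b - 4)*(b + 4)*(b^3 - 3*b^2 - 16*b + 48) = (b - 4)^2*(b + 4)*(b^2 + b - 12) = (b - 4)^2*(b - 3)*(b + 4)*(b + 4)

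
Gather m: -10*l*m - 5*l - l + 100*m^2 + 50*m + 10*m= -6*l + 100*m^2 + m*(60 - 10*l)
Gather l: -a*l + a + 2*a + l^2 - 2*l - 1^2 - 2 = 3*a + l^2 + l*(-a - 2) - 3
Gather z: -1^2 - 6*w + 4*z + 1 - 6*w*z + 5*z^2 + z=-6*w + 5*z^2 + z*(5 - 6*w)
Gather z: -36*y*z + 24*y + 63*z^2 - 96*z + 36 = 24*y + 63*z^2 + z*(-36*y - 96) + 36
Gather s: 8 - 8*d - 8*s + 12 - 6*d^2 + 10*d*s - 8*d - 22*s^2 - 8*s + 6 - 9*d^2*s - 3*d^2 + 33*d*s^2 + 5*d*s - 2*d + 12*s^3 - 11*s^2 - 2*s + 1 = -9*d^2 - 18*d + 12*s^3 + s^2*(33*d - 33) + s*(-9*d^2 + 15*d - 18) + 27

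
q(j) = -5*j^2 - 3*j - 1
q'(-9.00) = 87.00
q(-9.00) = -379.00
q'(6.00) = -63.00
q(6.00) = -199.00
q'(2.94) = -32.40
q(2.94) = -53.04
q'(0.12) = -4.20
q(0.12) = -1.43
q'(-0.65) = 3.50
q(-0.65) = -1.16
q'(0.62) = -9.20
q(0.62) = -4.78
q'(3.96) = -42.60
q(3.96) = -91.29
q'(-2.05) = 17.50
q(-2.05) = -15.86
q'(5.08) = -53.80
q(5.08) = -145.27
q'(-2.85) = 25.50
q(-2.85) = -33.06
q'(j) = -10*j - 3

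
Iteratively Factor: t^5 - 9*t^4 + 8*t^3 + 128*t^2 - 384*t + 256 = (t - 4)*(t^4 - 5*t^3 - 12*t^2 + 80*t - 64) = (t - 4)*(t - 1)*(t^3 - 4*t^2 - 16*t + 64) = (t - 4)^2*(t - 1)*(t^2 - 16) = (t - 4)^2*(t - 1)*(t + 4)*(t - 4)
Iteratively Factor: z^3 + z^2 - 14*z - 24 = (z + 2)*(z^2 - z - 12) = (z - 4)*(z + 2)*(z + 3)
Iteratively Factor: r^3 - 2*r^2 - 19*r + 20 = (r - 5)*(r^2 + 3*r - 4) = (r - 5)*(r - 1)*(r + 4)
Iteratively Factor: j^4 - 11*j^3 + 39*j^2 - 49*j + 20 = (j - 1)*(j^3 - 10*j^2 + 29*j - 20) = (j - 5)*(j - 1)*(j^2 - 5*j + 4) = (j - 5)*(j - 1)^2*(j - 4)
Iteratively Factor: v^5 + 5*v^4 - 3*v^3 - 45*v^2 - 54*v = (v + 3)*(v^4 + 2*v^3 - 9*v^2 - 18*v) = (v - 3)*(v + 3)*(v^3 + 5*v^2 + 6*v) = (v - 3)*(v + 2)*(v + 3)*(v^2 + 3*v) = (v - 3)*(v + 2)*(v + 3)^2*(v)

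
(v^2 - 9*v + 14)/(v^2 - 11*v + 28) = (v - 2)/(v - 4)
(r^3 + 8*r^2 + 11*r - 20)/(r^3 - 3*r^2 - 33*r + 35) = (r + 4)/(r - 7)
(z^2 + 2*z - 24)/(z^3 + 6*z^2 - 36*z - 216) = (z - 4)/(z^2 - 36)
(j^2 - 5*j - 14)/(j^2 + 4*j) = (j^2 - 5*j - 14)/(j*(j + 4))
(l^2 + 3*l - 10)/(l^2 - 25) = (l - 2)/(l - 5)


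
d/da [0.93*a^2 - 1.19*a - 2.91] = 1.86*a - 1.19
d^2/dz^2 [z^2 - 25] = 2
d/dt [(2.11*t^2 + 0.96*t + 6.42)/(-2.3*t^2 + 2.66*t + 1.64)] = (7.8206*t^2 + 36.4528*t - 15.5028)/(5.29*t^4 - 12.236*t^3 - 0.468399999999998*t^2 + 8.7248*t + 2.6896)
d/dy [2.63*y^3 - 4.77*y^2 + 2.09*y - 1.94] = 7.89*y^2 - 9.54*y + 2.09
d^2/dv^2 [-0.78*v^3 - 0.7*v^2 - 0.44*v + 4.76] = -4.68*v - 1.4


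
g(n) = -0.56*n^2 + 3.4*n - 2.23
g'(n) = 3.4 - 1.12*n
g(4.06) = 2.34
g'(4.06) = -1.15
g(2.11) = 2.45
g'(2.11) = 1.04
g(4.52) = 1.70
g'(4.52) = -1.66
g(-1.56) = -8.90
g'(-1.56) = 5.15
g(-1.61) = -9.16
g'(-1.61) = 5.20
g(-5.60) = -38.83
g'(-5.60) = 9.67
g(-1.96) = -11.05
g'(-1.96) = 5.60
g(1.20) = 1.04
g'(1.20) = 2.06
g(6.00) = -1.99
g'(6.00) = -3.32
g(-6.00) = -42.79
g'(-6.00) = 10.12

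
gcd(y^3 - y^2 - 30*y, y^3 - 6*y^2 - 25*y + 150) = y^2 - y - 30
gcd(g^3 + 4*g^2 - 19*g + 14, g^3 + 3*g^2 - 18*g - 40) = 1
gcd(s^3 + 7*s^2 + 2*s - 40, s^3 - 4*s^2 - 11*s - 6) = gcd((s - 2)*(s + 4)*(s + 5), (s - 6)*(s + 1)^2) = 1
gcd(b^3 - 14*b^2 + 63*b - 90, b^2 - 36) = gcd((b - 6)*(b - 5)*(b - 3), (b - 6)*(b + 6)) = b - 6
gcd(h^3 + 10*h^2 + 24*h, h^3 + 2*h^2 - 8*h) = h^2 + 4*h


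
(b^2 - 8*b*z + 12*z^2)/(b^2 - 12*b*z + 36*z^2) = (-b + 2*z)/(-b + 6*z)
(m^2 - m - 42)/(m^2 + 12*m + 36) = (m - 7)/(m + 6)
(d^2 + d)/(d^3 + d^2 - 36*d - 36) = d/(d^2 - 36)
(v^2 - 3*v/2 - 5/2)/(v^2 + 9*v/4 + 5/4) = 2*(2*v - 5)/(4*v + 5)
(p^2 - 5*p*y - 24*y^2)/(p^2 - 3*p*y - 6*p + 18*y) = (p^2 - 5*p*y - 24*y^2)/(p^2 - 3*p*y - 6*p + 18*y)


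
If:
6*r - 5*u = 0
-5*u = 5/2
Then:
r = -5/12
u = -1/2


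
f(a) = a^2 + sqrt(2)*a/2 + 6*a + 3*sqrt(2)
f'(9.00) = 24.71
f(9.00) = 145.61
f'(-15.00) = -23.29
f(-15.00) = 128.64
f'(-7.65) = -8.59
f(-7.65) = 11.46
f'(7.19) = 21.09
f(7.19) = 104.16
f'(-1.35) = 4.01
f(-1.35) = -2.99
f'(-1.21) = 4.29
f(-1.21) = -2.41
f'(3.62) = 13.95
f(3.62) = 41.63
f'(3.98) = 14.67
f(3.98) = 46.78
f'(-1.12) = 4.47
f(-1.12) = -2.01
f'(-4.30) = -1.89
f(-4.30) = -6.11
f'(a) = 2*a + sqrt(2)/2 + 6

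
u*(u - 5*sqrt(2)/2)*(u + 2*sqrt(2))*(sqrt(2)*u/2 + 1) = sqrt(2)*u^4/2 + u^3/2 - 11*sqrt(2)*u^2/2 - 10*u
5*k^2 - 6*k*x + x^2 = (-5*k + x)*(-k + x)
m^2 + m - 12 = (m - 3)*(m + 4)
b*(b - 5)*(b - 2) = b^3 - 7*b^2 + 10*b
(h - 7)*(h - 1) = h^2 - 8*h + 7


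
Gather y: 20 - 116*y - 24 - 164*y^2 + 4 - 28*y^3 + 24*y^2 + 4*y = -28*y^3 - 140*y^2 - 112*y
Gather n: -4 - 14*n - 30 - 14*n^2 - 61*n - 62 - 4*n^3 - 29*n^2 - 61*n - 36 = -4*n^3 - 43*n^2 - 136*n - 132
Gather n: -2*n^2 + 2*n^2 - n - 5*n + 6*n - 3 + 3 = 0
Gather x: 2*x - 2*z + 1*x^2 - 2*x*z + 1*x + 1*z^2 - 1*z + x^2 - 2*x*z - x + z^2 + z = 2*x^2 + x*(2 - 4*z) + 2*z^2 - 2*z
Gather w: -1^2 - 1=-2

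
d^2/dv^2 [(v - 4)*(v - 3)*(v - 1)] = 6*v - 16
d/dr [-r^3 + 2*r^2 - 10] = r*(4 - 3*r)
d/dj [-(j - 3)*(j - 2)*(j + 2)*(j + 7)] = -4*j^3 - 12*j^2 + 50*j + 16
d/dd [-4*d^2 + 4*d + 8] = 4 - 8*d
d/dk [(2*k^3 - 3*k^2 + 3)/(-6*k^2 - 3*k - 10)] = 3*(-4*k^4 - 4*k^3 - 17*k^2 + 32*k + 3)/(36*k^4 + 36*k^3 + 129*k^2 + 60*k + 100)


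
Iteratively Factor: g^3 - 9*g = (g - 3)*(g^2 + 3*g) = g*(g - 3)*(g + 3)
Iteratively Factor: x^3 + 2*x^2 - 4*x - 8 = (x - 2)*(x^2 + 4*x + 4) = (x - 2)*(x + 2)*(x + 2)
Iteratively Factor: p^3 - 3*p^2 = (p)*(p^2 - 3*p) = p*(p - 3)*(p)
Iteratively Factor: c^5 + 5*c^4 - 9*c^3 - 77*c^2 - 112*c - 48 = (c - 4)*(c^4 + 9*c^3 + 27*c^2 + 31*c + 12) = (c - 4)*(c + 4)*(c^3 + 5*c^2 + 7*c + 3) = (c - 4)*(c + 3)*(c + 4)*(c^2 + 2*c + 1) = (c - 4)*(c + 1)*(c + 3)*(c + 4)*(c + 1)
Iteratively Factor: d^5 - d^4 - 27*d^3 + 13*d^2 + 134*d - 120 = (d - 2)*(d^4 + d^3 - 25*d^2 - 37*d + 60) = (d - 2)*(d - 1)*(d^3 + 2*d^2 - 23*d - 60) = (d - 5)*(d - 2)*(d - 1)*(d^2 + 7*d + 12) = (d - 5)*(d - 2)*(d - 1)*(d + 4)*(d + 3)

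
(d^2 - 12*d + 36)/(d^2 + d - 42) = (d - 6)/(d + 7)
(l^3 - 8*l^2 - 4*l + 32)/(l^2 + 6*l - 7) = (l^3 - 8*l^2 - 4*l + 32)/(l^2 + 6*l - 7)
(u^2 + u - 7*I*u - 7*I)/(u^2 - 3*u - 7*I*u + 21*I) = (u + 1)/(u - 3)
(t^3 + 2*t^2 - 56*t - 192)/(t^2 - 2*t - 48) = t + 4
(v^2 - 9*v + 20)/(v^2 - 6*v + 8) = (v - 5)/(v - 2)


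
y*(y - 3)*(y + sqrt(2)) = y^3 - 3*y^2 + sqrt(2)*y^2 - 3*sqrt(2)*y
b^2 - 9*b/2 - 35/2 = (b - 7)*(b + 5/2)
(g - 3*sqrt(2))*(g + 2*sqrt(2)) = g^2 - sqrt(2)*g - 12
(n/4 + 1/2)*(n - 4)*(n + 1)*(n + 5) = n^4/4 + n^3 - 15*n^2/4 - 29*n/2 - 10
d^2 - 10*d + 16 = (d - 8)*(d - 2)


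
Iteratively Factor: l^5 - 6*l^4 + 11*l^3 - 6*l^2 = (l)*(l^4 - 6*l^3 + 11*l^2 - 6*l) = l*(l - 1)*(l^3 - 5*l^2 + 6*l) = l*(l - 3)*(l - 1)*(l^2 - 2*l) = l*(l - 3)*(l - 2)*(l - 1)*(l)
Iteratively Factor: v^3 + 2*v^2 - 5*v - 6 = (v - 2)*(v^2 + 4*v + 3) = (v - 2)*(v + 3)*(v + 1)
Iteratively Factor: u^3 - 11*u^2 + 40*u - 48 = (u - 4)*(u^2 - 7*u + 12) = (u - 4)*(u - 3)*(u - 4)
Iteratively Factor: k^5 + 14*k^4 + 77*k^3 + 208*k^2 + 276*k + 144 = (k + 2)*(k^4 + 12*k^3 + 53*k^2 + 102*k + 72) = (k + 2)*(k + 3)*(k^3 + 9*k^2 + 26*k + 24) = (k + 2)*(k + 3)^2*(k^2 + 6*k + 8) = (k + 2)*(k + 3)^2*(k + 4)*(k + 2)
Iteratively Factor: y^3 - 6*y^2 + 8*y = (y)*(y^2 - 6*y + 8) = y*(y - 2)*(y - 4)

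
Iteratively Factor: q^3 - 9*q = (q)*(q^2 - 9) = q*(q + 3)*(q - 3)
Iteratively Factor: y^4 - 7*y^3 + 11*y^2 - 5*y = (y - 1)*(y^3 - 6*y^2 + 5*y) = (y - 1)^2*(y^2 - 5*y) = (y - 5)*(y - 1)^2*(y)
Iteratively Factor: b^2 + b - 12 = (b - 3)*(b + 4)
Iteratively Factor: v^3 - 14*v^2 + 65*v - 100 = (v - 5)*(v^2 - 9*v + 20) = (v - 5)*(v - 4)*(v - 5)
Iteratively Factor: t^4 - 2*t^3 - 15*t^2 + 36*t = (t - 3)*(t^3 + t^2 - 12*t) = (t - 3)*(t + 4)*(t^2 - 3*t) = t*(t - 3)*(t + 4)*(t - 3)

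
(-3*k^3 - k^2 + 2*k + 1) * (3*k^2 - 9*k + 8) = -9*k^5 + 24*k^4 - 9*k^3 - 23*k^2 + 7*k + 8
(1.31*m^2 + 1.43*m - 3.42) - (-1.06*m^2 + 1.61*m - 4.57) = 2.37*m^2 - 0.18*m + 1.15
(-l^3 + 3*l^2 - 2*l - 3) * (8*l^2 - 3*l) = -8*l^5 + 27*l^4 - 25*l^3 - 18*l^2 + 9*l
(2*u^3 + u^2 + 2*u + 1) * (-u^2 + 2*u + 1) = -2*u^5 + 3*u^4 + 2*u^3 + 4*u^2 + 4*u + 1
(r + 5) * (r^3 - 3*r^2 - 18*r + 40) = r^4 + 2*r^3 - 33*r^2 - 50*r + 200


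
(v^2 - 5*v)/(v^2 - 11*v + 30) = v/(v - 6)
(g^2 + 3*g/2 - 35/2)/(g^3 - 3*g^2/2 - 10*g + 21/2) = (g + 5)/(g^2 + 2*g - 3)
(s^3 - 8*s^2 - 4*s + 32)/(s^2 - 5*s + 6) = (s^2 - 6*s - 16)/(s - 3)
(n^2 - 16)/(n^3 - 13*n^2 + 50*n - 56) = (n + 4)/(n^2 - 9*n + 14)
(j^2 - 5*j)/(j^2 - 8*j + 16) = j*(j - 5)/(j^2 - 8*j + 16)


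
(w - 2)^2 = w^2 - 4*w + 4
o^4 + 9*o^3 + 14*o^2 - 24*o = o*(o - 1)*(o + 4)*(o + 6)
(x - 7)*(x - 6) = x^2 - 13*x + 42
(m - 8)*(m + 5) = m^2 - 3*m - 40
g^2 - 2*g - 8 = (g - 4)*(g + 2)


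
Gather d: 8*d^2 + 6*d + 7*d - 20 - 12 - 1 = 8*d^2 + 13*d - 33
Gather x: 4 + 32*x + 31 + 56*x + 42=88*x + 77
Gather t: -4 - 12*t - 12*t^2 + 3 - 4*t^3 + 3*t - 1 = -4*t^3 - 12*t^2 - 9*t - 2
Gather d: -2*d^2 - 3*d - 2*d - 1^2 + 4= -2*d^2 - 5*d + 3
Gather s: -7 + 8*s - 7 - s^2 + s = -s^2 + 9*s - 14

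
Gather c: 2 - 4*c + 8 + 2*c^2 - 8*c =2*c^2 - 12*c + 10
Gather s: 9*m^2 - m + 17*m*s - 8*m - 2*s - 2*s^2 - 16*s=9*m^2 - 9*m - 2*s^2 + s*(17*m - 18)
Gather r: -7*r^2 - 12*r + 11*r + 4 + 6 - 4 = -7*r^2 - r + 6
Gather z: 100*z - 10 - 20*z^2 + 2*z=-20*z^2 + 102*z - 10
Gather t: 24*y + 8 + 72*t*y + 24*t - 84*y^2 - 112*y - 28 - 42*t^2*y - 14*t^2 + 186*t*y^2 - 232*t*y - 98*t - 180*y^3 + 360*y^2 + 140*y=t^2*(-42*y - 14) + t*(186*y^2 - 160*y - 74) - 180*y^3 + 276*y^2 + 52*y - 20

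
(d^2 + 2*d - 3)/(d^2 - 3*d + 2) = (d + 3)/(d - 2)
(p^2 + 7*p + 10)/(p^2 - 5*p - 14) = (p + 5)/(p - 7)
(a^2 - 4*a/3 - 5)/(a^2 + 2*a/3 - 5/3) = (a - 3)/(a - 1)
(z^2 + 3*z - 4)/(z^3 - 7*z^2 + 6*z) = (z + 4)/(z*(z - 6))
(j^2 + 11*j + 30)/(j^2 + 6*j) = (j + 5)/j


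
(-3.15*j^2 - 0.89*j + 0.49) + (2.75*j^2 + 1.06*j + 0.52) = -0.4*j^2 + 0.17*j + 1.01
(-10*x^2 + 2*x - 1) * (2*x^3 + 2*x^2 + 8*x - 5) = -20*x^5 - 16*x^4 - 78*x^3 + 64*x^2 - 18*x + 5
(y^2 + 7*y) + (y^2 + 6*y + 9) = 2*y^2 + 13*y + 9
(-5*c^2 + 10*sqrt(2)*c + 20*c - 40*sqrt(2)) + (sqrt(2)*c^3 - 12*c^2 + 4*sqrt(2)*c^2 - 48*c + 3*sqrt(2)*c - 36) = sqrt(2)*c^3 - 17*c^2 + 4*sqrt(2)*c^2 - 28*c + 13*sqrt(2)*c - 40*sqrt(2) - 36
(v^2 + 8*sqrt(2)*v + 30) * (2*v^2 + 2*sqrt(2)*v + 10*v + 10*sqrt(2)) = 2*v^4 + 10*v^3 + 18*sqrt(2)*v^3 + 92*v^2 + 90*sqrt(2)*v^2 + 60*sqrt(2)*v + 460*v + 300*sqrt(2)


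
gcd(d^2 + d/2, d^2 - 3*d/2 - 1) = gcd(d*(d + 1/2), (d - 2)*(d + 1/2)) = d + 1/2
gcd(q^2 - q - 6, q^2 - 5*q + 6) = q - 3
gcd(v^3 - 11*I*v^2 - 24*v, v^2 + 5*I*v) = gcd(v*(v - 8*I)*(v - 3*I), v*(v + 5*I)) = v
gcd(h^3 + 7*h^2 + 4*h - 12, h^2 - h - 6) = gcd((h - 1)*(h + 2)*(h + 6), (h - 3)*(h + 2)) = h + 2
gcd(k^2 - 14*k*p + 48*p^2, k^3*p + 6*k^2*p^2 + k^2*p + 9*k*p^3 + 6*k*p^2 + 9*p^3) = 1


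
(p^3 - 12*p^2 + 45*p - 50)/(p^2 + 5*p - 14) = (p^2 - 10*p + 25)/(p + 7)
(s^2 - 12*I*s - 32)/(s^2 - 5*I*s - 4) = (s - 8*I)/(s - I)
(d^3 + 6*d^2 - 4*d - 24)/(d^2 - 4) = d + 6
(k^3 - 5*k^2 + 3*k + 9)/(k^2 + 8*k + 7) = (k^2 - 6*k + 9)/(k + 7)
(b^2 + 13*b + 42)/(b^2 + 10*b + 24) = (b + 7)/(b + 4)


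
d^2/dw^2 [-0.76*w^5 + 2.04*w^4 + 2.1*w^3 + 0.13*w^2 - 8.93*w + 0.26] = -15.2*w^3 + 24.48*w^2 + 12.6*w + 0.26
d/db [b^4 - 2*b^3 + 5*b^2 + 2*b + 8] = 4*b^3 - 6*b^2 + 10*b + 2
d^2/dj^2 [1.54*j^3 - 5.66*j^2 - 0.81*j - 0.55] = 9.24*j - 11.32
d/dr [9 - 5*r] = -5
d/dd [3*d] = 3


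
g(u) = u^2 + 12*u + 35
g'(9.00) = 30.00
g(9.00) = 224.00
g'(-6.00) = 0.00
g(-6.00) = -1.00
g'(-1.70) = 8.60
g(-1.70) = 17.49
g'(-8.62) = -5.24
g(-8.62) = 5.86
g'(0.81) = 13.62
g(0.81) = 45.38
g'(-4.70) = 2.60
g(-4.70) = 0.69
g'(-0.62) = 10.76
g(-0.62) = 27.94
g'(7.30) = 26.60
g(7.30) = 175.89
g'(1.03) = 14.06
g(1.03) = 48.42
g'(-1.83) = 8.34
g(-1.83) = 16.39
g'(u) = 2*u + 12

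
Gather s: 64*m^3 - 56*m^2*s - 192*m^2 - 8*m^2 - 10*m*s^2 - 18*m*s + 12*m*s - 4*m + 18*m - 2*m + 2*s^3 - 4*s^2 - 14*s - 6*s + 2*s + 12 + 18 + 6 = 64*m^3 - 200*m^2 + 12*m + 2*s^3 + s^2*(-10*m - 4) + s*(-56*m^2 - 6*m - 18) + 36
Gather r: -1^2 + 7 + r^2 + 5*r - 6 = r^2 + 5*r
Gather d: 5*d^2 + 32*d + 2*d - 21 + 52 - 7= 5*d^2 + 34*d + 24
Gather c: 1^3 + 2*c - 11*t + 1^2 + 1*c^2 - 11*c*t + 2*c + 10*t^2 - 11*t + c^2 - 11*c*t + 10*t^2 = 2*c^2 + c*(4 - 22*t) + 20*t^2 - 22*t + 2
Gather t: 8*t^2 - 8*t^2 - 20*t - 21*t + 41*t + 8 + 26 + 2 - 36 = 0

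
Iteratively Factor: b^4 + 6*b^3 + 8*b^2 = (b)*(b^3 + 6*b^2 + 8*b) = b^2*(b^2 + 6*b + 8) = b^2*(b + 4)*(b + 2)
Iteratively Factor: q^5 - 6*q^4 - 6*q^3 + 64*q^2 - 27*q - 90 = (q - 3)*(q^4 - 3*q^3 - 15*q^2 + 19*q + 30) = (q - 5)*(q - 3)*(q^3 + 2*q^2 - 5*q - 6) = (q - 5)*(q - 3)*(q + 1)*(q^2 + q - 6) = (q - 5)*(q - 3)*(q + 1)*(q + 3)*(q - 2)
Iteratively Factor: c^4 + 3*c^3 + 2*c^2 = (c)*(c^3 + 3*c^2 + 2*c) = c*(c + 1)*(c^2 + 2*c) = c^2*(c + 1)*(c + 2)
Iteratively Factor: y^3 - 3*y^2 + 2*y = (y)*(y^2 - 3*y + 2) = y*(y - 1)*(y - 2)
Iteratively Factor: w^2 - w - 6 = (w + 2)*(w - 3)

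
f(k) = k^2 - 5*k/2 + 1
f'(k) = 2*k - 5/2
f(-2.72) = 15.20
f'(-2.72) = -7.94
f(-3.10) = 18.36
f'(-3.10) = -8.70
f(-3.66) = 23.55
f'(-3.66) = -9.82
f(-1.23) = 5.59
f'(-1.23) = -4.96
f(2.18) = 0.30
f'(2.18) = 1.86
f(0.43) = 0.11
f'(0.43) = -1.64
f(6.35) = 25.45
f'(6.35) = 10.20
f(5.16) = 14.73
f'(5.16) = 7.82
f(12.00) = 115.00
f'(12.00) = 21.50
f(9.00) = 59.50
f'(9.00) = 15.50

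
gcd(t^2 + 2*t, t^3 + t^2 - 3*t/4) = t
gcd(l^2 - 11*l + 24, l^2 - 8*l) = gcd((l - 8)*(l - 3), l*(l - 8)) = l - 8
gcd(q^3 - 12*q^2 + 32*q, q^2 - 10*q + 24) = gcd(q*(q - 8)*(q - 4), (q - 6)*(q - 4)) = q - 4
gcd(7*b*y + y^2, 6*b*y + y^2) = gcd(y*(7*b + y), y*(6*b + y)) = y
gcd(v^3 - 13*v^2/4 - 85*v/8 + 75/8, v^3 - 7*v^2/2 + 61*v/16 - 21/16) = v - 3/4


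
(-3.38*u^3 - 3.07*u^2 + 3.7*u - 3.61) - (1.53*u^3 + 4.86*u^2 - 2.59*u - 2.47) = -4.91*u^3 - 7.93*u^2 + 6.29*u - 1.14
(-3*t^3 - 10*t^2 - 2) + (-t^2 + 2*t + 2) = -3*t^3 - 11*t^2 + 2*t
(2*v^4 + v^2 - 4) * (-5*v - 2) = -10*v^5 - 4*v^4 - 5*v^3 - 2*v^2 + 20*v + 8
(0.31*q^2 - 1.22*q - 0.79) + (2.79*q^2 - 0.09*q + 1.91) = 3.1*q^2 - 1.31*q + 1.12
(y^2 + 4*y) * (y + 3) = y^3 + 7*y^2 + 12*y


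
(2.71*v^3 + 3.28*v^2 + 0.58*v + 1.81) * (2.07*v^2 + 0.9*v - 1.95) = 5.6097*v^5 + 9.2286*v^4 - 1.1319*v^3 - 2.1273*v^2 + 0.498*v - 3.5295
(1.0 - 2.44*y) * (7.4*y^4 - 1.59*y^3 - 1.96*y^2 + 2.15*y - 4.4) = -18.056*y^5 + 11.2796*y^4 + 3.1924*y^3 - 7.206*y^2 + 12.886*y - 4.4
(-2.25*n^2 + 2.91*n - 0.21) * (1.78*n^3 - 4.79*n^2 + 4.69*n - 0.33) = -4.005*n^5 + 15.9573*n^4 - 24.8652*n^3 + 15.3963*n^2 - 1.9452*n + 0.0693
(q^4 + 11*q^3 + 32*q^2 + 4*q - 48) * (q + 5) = q^5 + 16*q^4 + 87*q^3 + 164*q^2 - 28*q - 240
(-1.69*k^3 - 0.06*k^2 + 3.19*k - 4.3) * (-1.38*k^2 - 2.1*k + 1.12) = 2.3322*k^5 + 3.6318*k^4 - 6.169*k^3 - 0.8322*k^2 + 12.6028*k - 4.816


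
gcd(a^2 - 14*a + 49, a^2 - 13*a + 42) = a - 7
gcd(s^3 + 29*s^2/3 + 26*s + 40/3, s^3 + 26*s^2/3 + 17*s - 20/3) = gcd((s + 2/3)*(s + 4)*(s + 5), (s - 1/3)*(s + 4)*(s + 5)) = s^2 + 9*s + 20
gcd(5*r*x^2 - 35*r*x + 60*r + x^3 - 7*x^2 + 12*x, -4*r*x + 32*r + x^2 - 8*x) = 1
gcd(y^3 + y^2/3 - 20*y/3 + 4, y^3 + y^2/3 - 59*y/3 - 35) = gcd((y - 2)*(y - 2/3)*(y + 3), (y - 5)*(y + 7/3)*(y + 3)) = y + 3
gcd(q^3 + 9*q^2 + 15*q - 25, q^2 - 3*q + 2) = q - 1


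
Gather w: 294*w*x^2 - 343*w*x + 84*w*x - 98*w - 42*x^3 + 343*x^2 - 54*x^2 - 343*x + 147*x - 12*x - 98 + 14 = w*(294*x^2 - 259*x - 98) - 42*x^3 + 289*x^2 - 208*x - 84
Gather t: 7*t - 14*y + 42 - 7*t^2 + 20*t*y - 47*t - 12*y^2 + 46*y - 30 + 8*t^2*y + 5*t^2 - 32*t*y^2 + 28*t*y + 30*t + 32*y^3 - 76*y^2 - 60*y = t^2*(8*y - 2) + t*(-32*y^2 + 48*y - 10) + 32*y^3 - 88*y^2 - 28*y + 12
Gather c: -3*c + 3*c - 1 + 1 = 0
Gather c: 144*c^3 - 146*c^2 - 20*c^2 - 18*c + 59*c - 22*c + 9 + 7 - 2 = 144*c^3 - 166*c^2 + 19*c + 14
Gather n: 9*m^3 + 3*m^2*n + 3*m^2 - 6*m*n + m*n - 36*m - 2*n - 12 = 9*m^3 + 3*m^2 - 36*m + n*(3*m^2 - 5*m - 2) - 12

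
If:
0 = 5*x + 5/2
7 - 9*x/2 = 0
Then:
No Solution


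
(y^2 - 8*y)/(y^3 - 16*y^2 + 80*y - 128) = y/(y^2 - 8*y + 16)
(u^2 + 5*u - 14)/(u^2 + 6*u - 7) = (u - 2)/(u - 1)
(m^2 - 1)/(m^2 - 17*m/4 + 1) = 4*(m^2 - 1)/(4*m^2 - 17*m + 4)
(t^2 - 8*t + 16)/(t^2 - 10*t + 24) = (t - 4)/(t - 6)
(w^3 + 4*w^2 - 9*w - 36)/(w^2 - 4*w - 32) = (w^2 - 9)/(w - 8)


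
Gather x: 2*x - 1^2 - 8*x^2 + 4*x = -8*x^2 + 6*x - 1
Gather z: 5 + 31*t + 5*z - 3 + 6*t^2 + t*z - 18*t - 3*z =6*t^2 + 13*t + z*(t + 2) + 2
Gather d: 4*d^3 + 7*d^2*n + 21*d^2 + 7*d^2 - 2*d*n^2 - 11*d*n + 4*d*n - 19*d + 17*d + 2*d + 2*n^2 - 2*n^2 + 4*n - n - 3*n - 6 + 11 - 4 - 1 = 4*d^3 + d^2*(7*n + 28) + d*(-2*n^2 - 7*n)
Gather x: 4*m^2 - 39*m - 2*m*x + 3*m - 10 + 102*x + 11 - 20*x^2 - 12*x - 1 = 4*m^2 - 36*m - 20*x^2 + x*(90 - 2*m)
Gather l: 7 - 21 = -14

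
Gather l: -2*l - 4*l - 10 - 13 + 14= -6*l - 9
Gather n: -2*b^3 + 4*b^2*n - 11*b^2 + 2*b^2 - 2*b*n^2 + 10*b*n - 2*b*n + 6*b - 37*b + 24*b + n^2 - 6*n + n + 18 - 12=-2*b^3 - 9*b^2 - 7*b + n^2*(1 - 2*b) + n*(4*b^2 + 8*b - 5) + 6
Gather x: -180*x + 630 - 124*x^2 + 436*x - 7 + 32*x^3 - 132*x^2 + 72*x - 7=32*x^3 - 256*x^2 + 328*x + 616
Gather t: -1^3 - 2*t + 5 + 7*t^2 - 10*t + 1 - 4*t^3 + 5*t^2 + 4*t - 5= -4*t^3 + 12*t^2 - 8*t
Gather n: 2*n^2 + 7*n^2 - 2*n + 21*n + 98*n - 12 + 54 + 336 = 9*n^2 + 117*n + 378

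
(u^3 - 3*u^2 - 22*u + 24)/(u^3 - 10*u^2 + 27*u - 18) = (u + 4)/(u - 3)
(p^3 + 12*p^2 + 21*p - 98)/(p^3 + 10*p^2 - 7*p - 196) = (p - 2)/(p - 4)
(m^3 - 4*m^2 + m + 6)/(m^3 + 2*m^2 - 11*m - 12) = (m - 2)/(m + 4)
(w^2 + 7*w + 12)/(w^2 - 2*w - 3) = (w^2 + 7*w + 12)/(w^2 - 2*w - 3)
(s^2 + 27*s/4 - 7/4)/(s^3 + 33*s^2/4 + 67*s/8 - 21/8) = 2/(2*s + 3)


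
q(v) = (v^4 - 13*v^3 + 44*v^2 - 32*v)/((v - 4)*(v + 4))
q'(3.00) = -2.10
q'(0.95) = -1.31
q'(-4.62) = 602.11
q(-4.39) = 751.73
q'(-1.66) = 27.51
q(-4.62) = 528.50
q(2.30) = -2.71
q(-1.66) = -18.23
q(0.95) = 0.07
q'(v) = (4*v^3 - 39*v^2 + 88*v - 32)/((v - 4)*(v + 4)) - (v^4 - 13*v^3 + 44*v^2 - 32*v)/((v - 4)*(v + 4)^2) - (v^4 - 13*v^3 + 44*v^2 - 32*v)/((v - 4)^2*(v + 4))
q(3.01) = -4.31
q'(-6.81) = 3.77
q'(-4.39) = 1556.13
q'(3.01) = -2.10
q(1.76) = -1.45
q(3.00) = -4.29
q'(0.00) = 2.00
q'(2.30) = -2.35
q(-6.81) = 280.32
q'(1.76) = -2.25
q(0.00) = 0.00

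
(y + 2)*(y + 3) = y^2 + 5*y + 6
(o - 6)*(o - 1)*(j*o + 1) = j*o^3 - 7*j*o^2 + 6*j*o + o^2 - 7*o + 6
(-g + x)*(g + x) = -g^2 + x^2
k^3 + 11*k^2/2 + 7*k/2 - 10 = (k - 1)*(k + 5/2)*(k + 4)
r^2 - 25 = (r - 5)*(r + 5)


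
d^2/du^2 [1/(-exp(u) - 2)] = (2 - exp(u))*exp(u)/(exp(u) + 2)^3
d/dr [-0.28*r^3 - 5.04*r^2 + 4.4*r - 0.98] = -0.84*r^2 - 10.08*r + 4.4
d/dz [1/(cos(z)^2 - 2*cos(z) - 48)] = 2*(cos(z) - 1)*sin(z)/(sin(z)^2 + 2*cos(z) + 47)^2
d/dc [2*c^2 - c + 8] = 4*c - 1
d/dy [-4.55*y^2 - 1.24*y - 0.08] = -9.1*y - 1.24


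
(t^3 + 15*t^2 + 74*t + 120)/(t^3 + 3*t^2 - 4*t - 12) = (t^3 + 15*t^2 + 74*t + 120)/(t^3 + 3*t^2 - 4*t - 12)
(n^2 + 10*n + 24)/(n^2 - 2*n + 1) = (n^2 + 10*n + 24)/(n^2 - 2*n + 1)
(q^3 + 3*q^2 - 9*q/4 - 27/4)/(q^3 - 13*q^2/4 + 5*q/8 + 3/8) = 2*(4*q^3 + 12*q^2 - 9*q - 27)/(8*q^3 - 26*q^2 + 5*q + 3)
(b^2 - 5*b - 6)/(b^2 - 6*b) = (b + 1)/b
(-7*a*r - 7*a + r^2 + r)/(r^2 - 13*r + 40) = (-7*a*r - 7*a + r^2 + r)/(r^2 - 13*r + 40)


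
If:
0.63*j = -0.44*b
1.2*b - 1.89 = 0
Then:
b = 1.58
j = -1.10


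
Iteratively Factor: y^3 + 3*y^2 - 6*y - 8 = (y - 2)*(y^2 + 5*y + 4) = (y - 2)*(y + 1)*(y + 4)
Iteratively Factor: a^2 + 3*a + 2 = (a + 2)*(a + 1)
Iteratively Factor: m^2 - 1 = (m + 1)*(m - 1)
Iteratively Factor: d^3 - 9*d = (d - 3)*(d^2 + 3*d) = d*(d - 3)*(d + 3)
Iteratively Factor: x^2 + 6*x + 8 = (x + 4)*(x + 2)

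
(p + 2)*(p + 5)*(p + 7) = p^3 + 14*p^2 + 59*p + 70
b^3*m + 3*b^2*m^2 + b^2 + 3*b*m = b*(b + 3*m)*(b*m + 1)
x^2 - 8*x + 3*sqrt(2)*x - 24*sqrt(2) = (x - 8)*(x + 3*sqrt(2))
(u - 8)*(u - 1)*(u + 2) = u^3 - 7*u^2 - 10*u + 16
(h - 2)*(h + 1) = h^2 - h - 2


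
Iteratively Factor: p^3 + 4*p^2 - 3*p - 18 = (p + 3)*(p^2 + p - 6) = (p - 2)*(p + 3)*(p + 3)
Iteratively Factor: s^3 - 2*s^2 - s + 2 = (s - 1)*(s^2 - s - 2) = (s - 1)*(s + 1)*(s - 2)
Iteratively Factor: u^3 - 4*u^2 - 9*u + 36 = (u + 3)*(u^2 - 7*u + 12) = (u - 4)*(u + 3)*(u - 3)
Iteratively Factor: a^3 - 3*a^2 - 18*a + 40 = (a - 2)*(a^2 - a - 20) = (a - 5)*(a - 2)*(a + 4)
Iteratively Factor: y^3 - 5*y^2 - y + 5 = (y - 5)*(y^2 - 1) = (y - 5)*(y - 1)*(y + 1)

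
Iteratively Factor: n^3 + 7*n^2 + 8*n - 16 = (n + 4)*(n^2 + 3*n - 4) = (n + 4)^2*(n - 1)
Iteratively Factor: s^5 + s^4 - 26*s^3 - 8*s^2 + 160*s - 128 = (s - 2)*(s^4 + 3*s^3 - 20*s^2 - 48*s + 64) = (s - 2)*(s + 4)*(s^3 - s^2 - 16*s + 16) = (s - 4)*(s - 2)*(s + 4)*(s^2 + 3*s - 4) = (s - 4)*(s - 2)*(s - 1)*(s + 4)*(s + 4)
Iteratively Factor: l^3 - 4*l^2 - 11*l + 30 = (l - 5)*(l^2 + l - 6) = (l - 5)*(l - 2)*(l + 3)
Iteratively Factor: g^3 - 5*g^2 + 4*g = (g - 1)*(g^2 - 4*g) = g*(g - 1)*(g - 4)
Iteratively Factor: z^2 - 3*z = (z - 3)*(z)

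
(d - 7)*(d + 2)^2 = d^3 - 3*d^2 - 24*d - 28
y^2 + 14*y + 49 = (y + 7)^2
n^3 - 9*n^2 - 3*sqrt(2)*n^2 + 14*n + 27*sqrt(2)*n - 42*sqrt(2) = (n - 7)*(n - 2)*(n - 3*sqrt(2))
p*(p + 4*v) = p^2 + 4*p*v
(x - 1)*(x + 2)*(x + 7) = x^3 + 8*x^2 + 5*x - 14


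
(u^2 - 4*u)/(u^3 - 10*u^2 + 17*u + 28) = u/(u^2 - 6*u - 7)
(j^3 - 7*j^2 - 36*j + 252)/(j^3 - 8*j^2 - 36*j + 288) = (j - 7)/(j - 8)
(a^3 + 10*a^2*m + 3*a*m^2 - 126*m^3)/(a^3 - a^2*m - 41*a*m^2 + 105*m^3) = (a + 6*m)/(a - 5*m)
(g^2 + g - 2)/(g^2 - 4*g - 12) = (g - 1)/(g - 6)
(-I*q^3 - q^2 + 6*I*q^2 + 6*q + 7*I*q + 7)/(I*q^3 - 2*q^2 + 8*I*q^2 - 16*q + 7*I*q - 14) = (-q^2 + q*(7 + I) - 7*I)/(q^2 + q*(7 + 2*I) + 14*I)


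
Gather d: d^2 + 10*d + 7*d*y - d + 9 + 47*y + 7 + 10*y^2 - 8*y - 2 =d^2 + d*(7*y + 9) + 10*y^2 + 39*y + 14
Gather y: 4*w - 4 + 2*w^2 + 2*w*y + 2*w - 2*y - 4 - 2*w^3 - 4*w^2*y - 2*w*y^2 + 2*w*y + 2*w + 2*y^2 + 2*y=-2*w^3 + 2*w^2 + 8*w + y^2*(2 - 2*w) + y*(-4*w^2 + 4*w) - 8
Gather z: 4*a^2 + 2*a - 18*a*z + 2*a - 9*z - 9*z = 4*a^2 + 4*a + z*(-18*a - 18)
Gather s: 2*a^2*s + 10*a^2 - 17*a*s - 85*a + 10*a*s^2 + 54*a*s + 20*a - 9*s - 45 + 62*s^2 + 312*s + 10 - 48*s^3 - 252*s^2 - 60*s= 10*a^2 - 65*a - 48*s^3 + s^2*(10*a - 190) + s*(2*a^2 + 37*a + 243) - 35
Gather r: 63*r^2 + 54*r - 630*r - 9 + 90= 63*r^2 - 576*r + 81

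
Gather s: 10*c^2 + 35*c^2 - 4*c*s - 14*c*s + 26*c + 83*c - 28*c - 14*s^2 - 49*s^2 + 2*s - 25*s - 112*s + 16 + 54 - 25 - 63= 45*c^2 + 81*c - 63*s^2 + s*(-18*c - 135) - 18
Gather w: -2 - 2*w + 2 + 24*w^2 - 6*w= 24*w^2 - 8*w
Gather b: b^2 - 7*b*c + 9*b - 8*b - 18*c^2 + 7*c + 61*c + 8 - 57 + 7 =b^2 + b*(1 - 7*c) - 18*c^2 + 68*c - 42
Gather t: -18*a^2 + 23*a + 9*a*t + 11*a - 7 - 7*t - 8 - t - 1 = -18*a^2 + 34*a + t*(9*a - 8) - 16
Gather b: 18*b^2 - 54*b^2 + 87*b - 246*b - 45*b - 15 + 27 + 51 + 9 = -36*b^2 - 204*b + 72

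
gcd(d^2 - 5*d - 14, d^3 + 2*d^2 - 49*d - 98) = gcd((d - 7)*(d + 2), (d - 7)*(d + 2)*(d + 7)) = d^2 - 5*d - 14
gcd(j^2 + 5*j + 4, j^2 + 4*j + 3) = j + 1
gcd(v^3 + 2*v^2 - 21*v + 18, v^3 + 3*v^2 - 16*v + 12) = v^2 + 5*v - 6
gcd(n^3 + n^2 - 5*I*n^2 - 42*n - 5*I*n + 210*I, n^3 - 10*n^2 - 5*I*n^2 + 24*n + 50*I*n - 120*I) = n^2 + n*(-6 - 5*I) + 30*I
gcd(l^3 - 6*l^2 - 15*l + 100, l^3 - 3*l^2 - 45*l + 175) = l^2 - 10*l + 25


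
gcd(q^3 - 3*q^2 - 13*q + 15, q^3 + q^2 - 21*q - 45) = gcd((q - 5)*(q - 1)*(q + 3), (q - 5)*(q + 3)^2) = q^2 - 2*q - 15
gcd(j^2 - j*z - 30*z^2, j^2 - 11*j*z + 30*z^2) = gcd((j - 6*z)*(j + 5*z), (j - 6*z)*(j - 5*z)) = -j + 6*z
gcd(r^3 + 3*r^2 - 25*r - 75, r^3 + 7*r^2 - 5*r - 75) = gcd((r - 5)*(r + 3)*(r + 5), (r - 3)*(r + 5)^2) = r + 5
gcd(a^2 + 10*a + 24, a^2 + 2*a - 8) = a + 4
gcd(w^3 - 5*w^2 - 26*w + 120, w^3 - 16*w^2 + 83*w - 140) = w - 4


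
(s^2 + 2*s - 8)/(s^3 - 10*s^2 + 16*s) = (s + 4)/(s*(s - 8))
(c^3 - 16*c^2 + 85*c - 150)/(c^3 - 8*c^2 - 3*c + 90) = (c - 5)/(c + 3)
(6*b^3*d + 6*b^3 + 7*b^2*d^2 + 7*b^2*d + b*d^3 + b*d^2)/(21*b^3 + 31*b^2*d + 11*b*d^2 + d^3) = b*(6*b*d + 6*b + d^2 + d)/(21*b^2 + 10*b*d + d^2)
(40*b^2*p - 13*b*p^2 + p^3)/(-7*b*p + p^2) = (-40*b^2 + 13*b*p - p^2)/(7*b - p)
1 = 1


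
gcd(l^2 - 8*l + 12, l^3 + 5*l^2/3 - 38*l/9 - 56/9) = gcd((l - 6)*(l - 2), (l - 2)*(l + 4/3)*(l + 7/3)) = l - 2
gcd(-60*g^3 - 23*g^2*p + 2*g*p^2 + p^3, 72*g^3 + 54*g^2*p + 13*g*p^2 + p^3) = 12*g^2 + 7*g*p + p^2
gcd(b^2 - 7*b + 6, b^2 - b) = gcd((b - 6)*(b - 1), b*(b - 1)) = b - 1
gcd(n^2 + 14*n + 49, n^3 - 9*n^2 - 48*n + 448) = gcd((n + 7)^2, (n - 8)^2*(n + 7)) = n + 7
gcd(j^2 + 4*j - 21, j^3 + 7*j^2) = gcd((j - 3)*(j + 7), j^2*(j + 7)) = j + 7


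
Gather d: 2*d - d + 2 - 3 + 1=d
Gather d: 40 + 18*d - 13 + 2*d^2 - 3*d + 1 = 2*d^2 + 15*d + 28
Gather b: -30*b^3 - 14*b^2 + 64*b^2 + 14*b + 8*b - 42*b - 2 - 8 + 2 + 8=-30*b^3 + 50*b^2 - 20*b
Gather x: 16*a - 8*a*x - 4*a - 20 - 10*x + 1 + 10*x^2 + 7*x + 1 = 12*a + 10*x^2 + x*(-8*a - 3) - 18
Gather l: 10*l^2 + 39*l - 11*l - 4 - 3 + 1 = 10*l^2 + 28*l - 6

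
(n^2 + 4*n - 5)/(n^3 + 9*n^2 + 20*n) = (n - 1)/(n*(n + 4))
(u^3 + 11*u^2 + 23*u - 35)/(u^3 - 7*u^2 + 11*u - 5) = (u^2 + 12*u + 35)/(u^2 - 6*u + 5)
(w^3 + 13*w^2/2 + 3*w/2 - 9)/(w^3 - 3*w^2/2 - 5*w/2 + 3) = (w + 6)/(w - 2)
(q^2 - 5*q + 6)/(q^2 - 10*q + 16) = (q - 3)/(q - 8)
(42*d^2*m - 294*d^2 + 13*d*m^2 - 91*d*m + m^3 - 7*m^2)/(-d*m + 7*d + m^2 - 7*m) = (-42*d^2 - 13*d*m - m^2)/(d - m)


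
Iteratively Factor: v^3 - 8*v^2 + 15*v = (v)*(v^2 - 8*v + 15) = v*(v - 5)*(v - 3)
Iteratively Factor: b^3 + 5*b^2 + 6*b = (b)*(b^2 + 5*b + 6) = b*(b + 3)*(b + 2)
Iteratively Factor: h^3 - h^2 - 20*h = (h - 5)*(h^2 + 4*h) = h*(h - 5)*(h + 4)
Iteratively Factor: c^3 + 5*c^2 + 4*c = (c)*(c^2 + 5*c + 4) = c*(c + 1)*(c + 4)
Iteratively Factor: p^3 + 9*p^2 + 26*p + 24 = (p + 4)*(p^2 + 5*p + 6) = (p + 3)*(p + 4)*(p + 2)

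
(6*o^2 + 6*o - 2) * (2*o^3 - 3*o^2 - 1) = 12*o^5 - 6*o^4 - 22*o^3 - 6*o + 2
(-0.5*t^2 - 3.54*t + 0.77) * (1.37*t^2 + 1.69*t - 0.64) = -0.685*t^4 - 5.6948*t^3 - 4.6077*t^2 + 3.5669*t - 0.4928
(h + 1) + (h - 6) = 2*h - 5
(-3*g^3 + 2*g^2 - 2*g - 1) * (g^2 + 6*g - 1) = -3*g^5 - 16*g^4 + 13*g^3 - 15*g^2 - 4*g + 1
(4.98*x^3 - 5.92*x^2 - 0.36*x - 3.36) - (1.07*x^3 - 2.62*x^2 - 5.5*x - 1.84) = 3.91*x^3 - 3.3*x^2 + 5.14*x - 1.52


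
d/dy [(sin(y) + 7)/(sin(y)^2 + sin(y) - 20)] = (-14*sin(y) + cos(y)^2 - 28)*cos(y)/(sin(y)^2 + sin(y) - 20)^2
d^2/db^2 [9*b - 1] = 0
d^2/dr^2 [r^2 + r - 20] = 2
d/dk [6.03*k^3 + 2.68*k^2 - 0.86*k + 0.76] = 18.09*k^2 + 5.36*k - 0.86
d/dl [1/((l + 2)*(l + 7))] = (-2*l - 9)/(l^4 + 18*l^3 + 109*l^2 + 252*l + 196)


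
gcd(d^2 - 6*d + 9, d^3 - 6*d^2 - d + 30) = d - 3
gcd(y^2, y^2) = y^2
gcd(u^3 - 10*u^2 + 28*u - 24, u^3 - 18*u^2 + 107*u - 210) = u - 6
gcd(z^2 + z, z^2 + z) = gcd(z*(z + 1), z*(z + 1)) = z^2 + z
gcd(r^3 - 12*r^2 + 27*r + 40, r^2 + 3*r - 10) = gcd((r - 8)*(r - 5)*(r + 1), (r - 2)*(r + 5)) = 1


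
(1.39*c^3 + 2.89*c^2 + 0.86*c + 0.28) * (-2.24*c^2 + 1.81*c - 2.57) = -3.1136*c^5 - 3.9577*c^4 - 0.267799999999999*c^3 - 6.4979*c^2 - 1.7034*c - 0.7196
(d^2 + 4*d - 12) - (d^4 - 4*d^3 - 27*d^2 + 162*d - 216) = -d^4 + 4*d^3 + 28*d^2 - 158*d + 204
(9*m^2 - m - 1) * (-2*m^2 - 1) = -18*m^4 + 2*m^3 - 7*m^2 + m + 1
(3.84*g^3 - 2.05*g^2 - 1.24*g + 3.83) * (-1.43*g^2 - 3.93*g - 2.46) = -5.4912*g^5 - 12.1597*g^4 + 0.383300000000001*g^3 + 4.4393*g^2 - 12.0015*g - 9.4218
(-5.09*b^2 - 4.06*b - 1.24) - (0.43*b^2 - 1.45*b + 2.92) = -5.52*b^2 - 2.61*b - 4.16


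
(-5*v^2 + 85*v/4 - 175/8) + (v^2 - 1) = -4*v^2 + 85*v/4 - 183/8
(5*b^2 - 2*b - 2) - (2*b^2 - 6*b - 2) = 3*b^2 + 4*b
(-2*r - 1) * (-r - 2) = 2*r^2 + 5*r + 2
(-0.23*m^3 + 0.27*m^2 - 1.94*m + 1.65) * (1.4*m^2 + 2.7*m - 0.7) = -0.322*m^5 - 0.243*m^4 - 1.826*m^3 - 3.117*m^2 + 5.813*m - 1.155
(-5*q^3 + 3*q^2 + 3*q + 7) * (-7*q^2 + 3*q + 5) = 35*q^5 - 36*q^4 - 37*q^3 - 25*q^2 + 36*q + 35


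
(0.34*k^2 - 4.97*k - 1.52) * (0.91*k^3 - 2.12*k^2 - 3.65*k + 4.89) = 0.3094*k^5 - 5.2435*k^4 + 7.9122*k^3 + 23.0255*k^2 - 18.7553*k - 7.4328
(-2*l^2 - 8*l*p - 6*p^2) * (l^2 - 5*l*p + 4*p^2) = -2*l^4 + 2*l^3*p + 26*l^2*p^2 - 2*l*p^3 - 24*p^4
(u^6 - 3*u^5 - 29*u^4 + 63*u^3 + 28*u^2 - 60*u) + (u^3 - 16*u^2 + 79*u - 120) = u^6 - 3*u^5 - 29*u^4 + 64*u^3 + 12*u^2 + 19*u - 120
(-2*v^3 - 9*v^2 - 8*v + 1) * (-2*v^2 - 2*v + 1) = 4*v^5 + 22*v^4 + 32*v^3 + 5*v^2 - 10*v + 1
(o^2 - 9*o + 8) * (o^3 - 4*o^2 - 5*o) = o^5 - 13*o^4 + 39*o^3 + 13*o^2 - 40*o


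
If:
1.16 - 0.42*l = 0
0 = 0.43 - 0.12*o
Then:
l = 2.76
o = 3.58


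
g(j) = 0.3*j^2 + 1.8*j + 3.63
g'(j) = 0.6*j + 1.8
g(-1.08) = 2.04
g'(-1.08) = 1.15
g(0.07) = 3.76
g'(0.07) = 1.84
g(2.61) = 10.37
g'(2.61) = 3.37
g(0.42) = 4.44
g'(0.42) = 2.05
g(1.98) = 8.37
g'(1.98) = 2.99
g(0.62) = 4.86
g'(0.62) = 2.17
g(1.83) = 7.93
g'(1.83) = 2.90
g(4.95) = 19.89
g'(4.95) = 4.77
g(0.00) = 3.63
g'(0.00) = 1.80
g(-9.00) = 11.73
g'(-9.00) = -3.60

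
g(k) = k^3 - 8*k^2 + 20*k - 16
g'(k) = 3*k^2 - 16*k + 20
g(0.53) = -7.50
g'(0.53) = 12.36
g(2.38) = -0.23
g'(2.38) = -1.09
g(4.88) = 7.30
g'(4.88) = 13.36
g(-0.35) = -24.02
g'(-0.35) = 25.97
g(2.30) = -0.15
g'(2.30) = -0.93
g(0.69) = -5.68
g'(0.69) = 10.39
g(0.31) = -10.54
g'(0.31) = 15.33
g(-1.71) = -78.59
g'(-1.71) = 56.13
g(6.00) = 32.00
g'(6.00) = 32.00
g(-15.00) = -5491.00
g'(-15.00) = 935.00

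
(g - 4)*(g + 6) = g^2 + 2*g - 24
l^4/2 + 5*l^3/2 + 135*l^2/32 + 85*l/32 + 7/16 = (l/2 + 1)*(l + 1/4)*(l + 1)*(l + 7/4)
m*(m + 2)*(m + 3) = m^3 + 5*m^2 + 6*m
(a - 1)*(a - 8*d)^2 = a^3 - 16*a^2*d - a^2 + 64*a*d^2 + 16*a*d - 64*d^2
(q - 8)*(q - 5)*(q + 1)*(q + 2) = q^4 - 10*q^3 + 3*q^2 + 94*q + 80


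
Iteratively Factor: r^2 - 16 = (r - 4)*(r + 4)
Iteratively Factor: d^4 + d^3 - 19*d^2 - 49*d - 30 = (d - 5)*(d^3 + 6*d^2 + 11*d + 6) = (d - 5)*(d + 3)*(d^2 + 3*d + 2) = (d - 5)*(d + 1)*(d + 3)*(d + 2)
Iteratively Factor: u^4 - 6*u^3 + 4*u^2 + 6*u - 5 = (u + 1)*(u^3 - 7*u^2 + 11*u - 5) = (u - 1)*(u + 1)*(u^2 - 6*u + 5) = (u - 5)*(u - 1)*(u + 1)*(u - 1)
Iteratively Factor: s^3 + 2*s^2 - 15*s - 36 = (s + 3)*(s^2 - s - 12) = (s - 4)*(s + 3)*(s + 3)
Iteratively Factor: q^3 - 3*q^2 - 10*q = (q - 5)*(q^2 + 2*q) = (q - 5)*(q + 2)*(q)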